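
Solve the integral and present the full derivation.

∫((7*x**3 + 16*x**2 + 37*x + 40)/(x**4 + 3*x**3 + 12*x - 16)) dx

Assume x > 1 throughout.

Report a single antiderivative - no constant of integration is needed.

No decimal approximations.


Step 1. Decompose ∫((7*x**3 + 16*x**2 + 37*x + 40)/(x**4 + 3*x**3 + 12*x - 16)) dx by partial fractions, (7*x**3 + 16*x**2 + 37*x + 40)/(x**4 + 3*x**3 + 12*x - 16) = 3/(x**2 + 4) + 3/(x + 4) + 4/(x - 1): now ∫(4/(x - 1)) dx + ∫(3/(x + 4)) dx + ∫(3/(x**2 + 4)) dx.
Step 2. Evaluate the standard form [assuming x > 1]: now 4*log(x - 1) + ∫(3/(x + 4)) dx + ∫(3/(x**2 + 4)) dx.
Step 3. Evaluate the standard form [assuming x > -4]: now 4*log(x - 1) + 3*log(x + 4) + ∫(3/(x**2 + 4)) dx.
Step 4. Evaluate the standard form: now 4*log(x - 1) + 3*log(x + 4) + 3*atan(x/2)/2.
Answer: 4*log(x - 1) + 3*log(x + 4) + 3*atan(x/2)/2.


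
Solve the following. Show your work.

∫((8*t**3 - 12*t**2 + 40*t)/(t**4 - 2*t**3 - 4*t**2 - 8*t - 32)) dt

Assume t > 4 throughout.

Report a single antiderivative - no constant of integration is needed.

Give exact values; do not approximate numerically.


Step 1. Decompose ∫((8*t**3 - 12*t**2 + 40*t)/(t**4 - 2*t**3 - 4*t**2 - 8*t - 32)) dt by partial fractions, (8*t**3 - 12*t**2 + 40*t)/(t**4 - 2*t**3 - 4*t**2 - 8*t - 32) = -4/(t**2 + 4) + 4/(t + 2) + 4/(t - 4): now ∫(4/(t - 4)) dt + ∫(4/(t + 2)) dt + ∫(-4/(t**2 + 4)) dt.
Step 2. Evaluate the standard form [assuming t > -2]: now 4*log(t + 2) + ∫(4/(t - 4)) dt + ∫(-4/(t**2 + 4)) dt.
Step 3. Evaluate the standard form [assuming t > 4]: now 4*log(t - 4) + 4*log(t + 2) + ∫(-4/(t**2 + 4)) dt.
Step 4. Evaluate the standard form: now 4*log(t - 4) + 4*log(t + 2) - 2*atan(t/2).
Answer: 4*log(t - 4) + 4*log(t + 2) - 2*atan(t/2).


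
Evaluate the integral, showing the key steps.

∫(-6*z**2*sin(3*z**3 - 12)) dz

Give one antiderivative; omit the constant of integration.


Step 1. Substitute u = z**3 - 4, turning ∫(-6*z**2*sin(3*z**3 - 12)) dz into ∫(-2*sin(3*u)) du: now ∫(-2*sin(3*u)) du.
Step 2. Evaluate the standard form: now 2*cos(3*u)/3.
Step 3. Substitute back u = z**3 - 4: now 2*cos(3*z**3 - 12)/3.
Answer: 2*cos(3*z**3 - 12)/3.


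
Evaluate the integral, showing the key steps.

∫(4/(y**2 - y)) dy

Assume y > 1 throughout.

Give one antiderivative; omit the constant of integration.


Step 1. Decompose ∫(4/(y**2 - y)) dy by partial fractions, 4/(y**2 - y) = 4/(y - 1) - 4/y: now ∫(-4/y) dy + ∫(4/(y - 1)) dy.
Step 2. Evaluate the standard form [assuming y > 0]: now -4*log(y) + ∫(4/(y - 1)) dy.
Step 3. Evaluate the standard form [assuming y > 1]: now -4*log(y) + 4*log(y - 1).
Answer: -4*log(y) + 4*log(y - 1).


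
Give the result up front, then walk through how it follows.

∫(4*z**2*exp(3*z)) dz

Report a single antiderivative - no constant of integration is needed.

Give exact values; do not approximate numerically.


The answer is 4*z**2*exp(3*z)/3 - 8*z*exp(3*z)/9 + 8*exp(3*z)/27.
Step 1. Integrate ∫(4*z**2*exp(3*z)) dz by parts with u = z**2, dv = (4*exp(3*z)) dz, so v = 4*exp(3*z)/3: now 4*z**2*exp(3*z)/3 + ∫(-8*z*exp(3*z)/3) dz.
Step 2. Integrate ∫(-8*z*exp(3*z)/3) dz by parts with u = z, dv = (-8*exp(3*z)/3) dz, so v = -8*exp(3*z)/9: now 4*z**2*exp(3*z)/3 - 8*z*exp(3*z)/9 + ∫(8*exp(3*z)/9) dz.
Step 3. Evaluate the standard form: now 4*z**2*exp(3*z)/3 - 8*z*exp(3*z)/9 + 8*exp(3*z)/27.
Answer: 4*z**2*exp(3*z)/3 - 8*z*exp(3*z)/9 + 8*exp(3*z)/27.


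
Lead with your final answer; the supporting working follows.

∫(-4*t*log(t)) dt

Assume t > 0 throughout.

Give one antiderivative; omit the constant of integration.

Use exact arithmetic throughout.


The answer is -2*t**2*log(t) + t**2.
Step 1. Integrate ∫(-4*t*log(t)) dt by parts with u = log(t), dv = (-4*t) dt, so v = -2*t**2 [assuming t > 0]: now -2*t**2*log(t) + ∫(2*t) dt.
Step 2. Evaluate the standard form: now -2*t**2*log(t) + t**2.
Answer: -2*t**2*log(t) + t**2.


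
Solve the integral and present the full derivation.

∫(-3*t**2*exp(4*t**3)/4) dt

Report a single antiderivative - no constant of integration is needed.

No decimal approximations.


Step 1. Substitute u = t**3, turning ∫(-3*t**2*exp(4*t**3)/4) dt into ∫(-exp(4*u)/4) du: now ∫(-exp(4*u)/4) du.
Step 2. Evaluate the standard form: now -exp(4*u)/16.
Step 3. Substitute back u = t**3: now -exp(4*t**3)/16.
Answer: -exp(4*t**3)/16.


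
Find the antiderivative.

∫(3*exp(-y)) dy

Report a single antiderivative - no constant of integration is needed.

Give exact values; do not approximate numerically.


Answer: -3*exp(-y).


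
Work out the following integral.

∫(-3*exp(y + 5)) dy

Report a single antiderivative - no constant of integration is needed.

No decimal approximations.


Answer: -3*exp(y + 5).


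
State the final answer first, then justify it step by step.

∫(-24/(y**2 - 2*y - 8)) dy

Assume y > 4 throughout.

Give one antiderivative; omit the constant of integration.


The answer is -4*log(y - 4) + 4*log(y + 2).
Step 1. Decompose ∫(-24/(y**2 - 2*y - 8)) dy by partial fractions, -24/(y**2 - 2*y - 8) = 4/(y + 2) - 4/(y - 4): now ∫(-4/(y - 4)) dy + ∫(4/(y + 2)) dy.
Step 2. Evaluate the standard form [assuming y > -2]: now 4*log(y + 2) + ∫(-4/(y - 4)) dy.
Step 3. Evaluate the standard form [assuming y > 4]: now -4*log(y - 4) + 4*log(y + 2).
Answer: -4*log(y - 4) + 4*log(y + 2).


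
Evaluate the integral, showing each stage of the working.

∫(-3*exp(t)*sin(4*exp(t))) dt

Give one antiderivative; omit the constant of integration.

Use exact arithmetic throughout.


Step 1. Substitute u = exp(t), turning ∫(-3*exp(t)*sin(4*exp(t))) dt into ∫(-3*sin(4*u)) du: now ∫(-3*sin(4*u)) du.
Step 2. Evaluate the standard form: now 3*cos(4*u)/4.
Step 3. Substitute back u = exp(t): now 3*cos(4*exp(t))/4.
Answer: 3*cos(4*exp(t))/4.


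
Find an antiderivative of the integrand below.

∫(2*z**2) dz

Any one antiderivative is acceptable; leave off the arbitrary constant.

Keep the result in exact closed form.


Answer: 2*z**3/3.


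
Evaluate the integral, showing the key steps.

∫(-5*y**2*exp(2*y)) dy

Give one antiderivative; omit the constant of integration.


Step 1. Integrate ∫(-5*y**2*exp(2*y)) dy by parts with u = y**2, dv = (-5*exp(2*y)) dy, so v = -5*exp(2*y)/2: now -5*y**2*exp(2*y)/2 + ∫(5*y*exp(2*y)) dy.
Step 2. Integrate ∫(5*y*exp(2*y)) dy by parts with u = y, dv = (5*exp(2*y)) dy, so v = 5*exp(2*y)/2: now -5*y**2*exp(2*y)/2 + 5*y*exp(2*y)/2 + ∫(-5*exp(2*y)/2) dy.
Step 3. Evaluate the standard form: now -5*y**2*exp(2*y)/2 + 5*y*exp(2*y)/2 - 5*exp(2*y)/4.
Answer: -5*y**2*exp(2*y)/2 + 5*y*exp(2*y)/2 - 5*exp(2*y)/4.


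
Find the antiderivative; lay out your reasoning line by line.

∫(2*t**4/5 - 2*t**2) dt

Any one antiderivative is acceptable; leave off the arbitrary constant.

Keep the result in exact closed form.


Step 1. Rewrite: now ∫(-2*t**2) dt + ∫(2*t**4/5) dt.
Step 2. Evaluate the standard form: now -2*t**3/3 + ∫(2*t**4/5) dt.
Step 3. Evaluate the standard form: now 2*t**5/25 - 2*t**3/3.
Answer: 2*t**5/25 - 2*t**3/3.


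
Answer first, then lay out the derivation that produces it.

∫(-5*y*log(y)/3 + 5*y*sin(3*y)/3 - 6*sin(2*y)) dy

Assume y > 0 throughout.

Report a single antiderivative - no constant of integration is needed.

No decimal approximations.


The answer is -5*y**2*log(y)/6 + 5*y**2/12 - 5*y*cos(3*y)/9 + 5*sin(3*y)/27 + 3*cos(2*y).
Step 1. Rewrite: now ∫(-5*y*log(y)/3) dy + ∫(5*y*sin(3*y)/3) dy + ∫(-6*sin(2*y)) dy.
Step 2. Integrate ∫(5*y*sin(3*y)/3) dy by parts with u = y, dv = (5*sin(3*y)/3) dy, so v = -5*cos(3*y)/9: now -5*y*cos(3*y)/9 + ∫(-5*y*log(y)/3) dy + ∫(-6*sin(2*y)) dy + ∫(5*cos(3*y)/9) dy.
Step 3. Evaluate the standard form: now -5*y*cos(3*y)/9 + 5*sin(3*y)/27 + ∫(-5*y*log(y)/3) dy + ∫(-6*sin(2*y)) dy.
Step 4. Evaluate the standard form: now -5*y*cos(3*y)/9 + 5*sin(3*y)/27 + 3*cos(2*y) + ∫(-5*y*log(y)/3) dy.
Step 5. Integrate ∫(-5*y*log(y)/3) dy by parts with u = log(y), dv = (-5*y/3) dy, so v = -5*y**2/6 [assuming y > 0]: now -5*y**2*log(y)/6 - 5*y*cos(3*y)/9 + 5*sin(3*y)/27 + 3*cos(2*y) + ∫(5*y/6) dy.
Step 6. Evaluate the standard form: now -5*y**2*log(y)/6 + 5*y**2/12 - 5*y*cos(3*y)/9 + 5*sin(3*y)/27 + 3*cos(2*y).
Answer: -5*y**2*log(y)/6 + 5*y**2/12 - 5*y*cos(3*y)/9 + 5*sin(3*y)/27 + 3*cos(2*y).


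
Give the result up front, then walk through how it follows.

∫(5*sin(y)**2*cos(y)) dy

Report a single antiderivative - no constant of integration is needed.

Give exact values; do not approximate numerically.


The answer is 5*sin(y)**3/3.
Step 1. Substitute u = sin(y), turning ∫(5*sin(y)**2*cos(y)) dy into ∫(5*u**2) du: now ∫(5*u**2) du.
Step 2. Evaluate the standard form: now 5*u**3/3.
Step 3. Substitute back u = sin(y): now 5*sin(y)**3/3.
Answer: 5*sin(y)**3/3.


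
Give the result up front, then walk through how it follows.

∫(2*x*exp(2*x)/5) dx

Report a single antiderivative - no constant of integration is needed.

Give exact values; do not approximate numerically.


The answer is x*exp(2*x)/5 - exp(2*x)/10.
Step 1. Integrate ∫(2*x*exp(2*x)/5) dx by parts with u = x, dv = (2*exp(2*x)/5) dx, so v = exp(2*x)/5: now x*exp(2*x)/5 + ∫(-exp(2*x)/5) dx.
Step 2. Evaluate the standard form: now x*exp(2*x)/5 - exp(2*x)/10.
Answer: x*exp(2*x)/5 - exp(2*x)/10.


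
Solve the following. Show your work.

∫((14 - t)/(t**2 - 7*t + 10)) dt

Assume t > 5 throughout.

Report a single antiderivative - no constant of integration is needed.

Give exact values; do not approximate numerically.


Step 1. Decompose ∫((14 - t)/(t**2 - 7*t + 10)) dt by partial fractions, (14 - t)/(t**2 - 7*t + 10) = -4/(t - 2) + 3/(t - 5): now ∫(3/(t - 5)) dt + ∫(-4/(t - 2)) dt.
Step 2. Evaluate the standard form [assuming t > 2]: now -4*log(t - 2) + ∫(3/(t - 5)) dt.
Step 3. Evaluate the standard form [assuming t > 5]: now 3*log(t - 5) - 4*log(t - 2).
Answer: 3*log(t - 5) - 4*log(t - 2).


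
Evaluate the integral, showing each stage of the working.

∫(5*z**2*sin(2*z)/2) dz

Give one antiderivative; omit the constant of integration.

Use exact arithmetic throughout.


Step 1. Integrate ∫(5*z**2*sin(2*z)/2) dz by parts with u = z**2, dv = (5*sin(2*z)/2) dz, so v = -5*cos(2*z)/4: now -5*z**2*cos(2*z)/4 + ∫(5*z*cos(2*z)/2) dz.
Step 2. Integrate ∫(5*z*cos(2*z)/2) dz by parts with u = z, dv = (5*cos(2*z)/2) dz, so v = 5*sin(2*z)/4: now -5*z**2*cos(2*z)/4 + 5*z*sin(2*z)/4 + ∫(-5*sin(2*z)/4) dz.
Step 3. Evaluate the standard form: now -5*z**2*cos(2*z)/4 + 5*z*sin(2*z)/4 + 5*cos(2*z)/8.
Answer: -5*z**2*cos(2*z)/4 + 5*z*sin(2*z)/4 + 5*cos(2*z)/8.


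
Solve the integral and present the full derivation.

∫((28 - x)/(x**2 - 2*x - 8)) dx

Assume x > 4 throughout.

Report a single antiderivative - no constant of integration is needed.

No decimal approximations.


Step 1. Decompose ∫((28 - x)/(x**2 - 2*x - 8)) dx by partial fractions, (28 - x)/(x**2 - 2*x - 8) = -5/(x + 2) + 4/(x - 4): now ∫(4/(x - 4)) dx + ∫(-5/(x + 2)) dx.
Step 2. Evaluate the standard form [assuming x > -2]: now -5*log(x + 2) + ∫(4/(x - 4)) dx.
Step 3. Evaluate the standard form [assuming x > 4]: now 4*log(x - 4) - 5*log(x + 2).
Answer: 4*log(x - 4) - 5*log(x + 2).


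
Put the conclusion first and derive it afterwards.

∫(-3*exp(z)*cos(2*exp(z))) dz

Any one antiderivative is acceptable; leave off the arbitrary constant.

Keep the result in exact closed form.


The answer is -3*sin(2*exp(z))/2.
Step 1. Substitute u = exp(z), turning ∫(-3*exp(z)*cos(2*exp(z))) dz into ∫(-3*cos(2*u)) du: now ∫(-3*cos(2*u)) du.
Step 2. Evaluate the standard form: now -3*sin(2*u)/2.
Step 3. Substitute back u = exp(z): now -3*sin(2*exp(z))/2.
Answer: -3*sin(2*exp(z))/2.


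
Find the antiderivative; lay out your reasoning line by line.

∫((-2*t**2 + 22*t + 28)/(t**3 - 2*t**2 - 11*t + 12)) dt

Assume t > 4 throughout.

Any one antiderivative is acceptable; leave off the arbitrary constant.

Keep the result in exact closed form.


Step 1. Decompose ∫((-2*t**2 + 22*t + 28)/(t**3 - 2*t**2 - 11*t + 12)) dt by partial fractions, (-2*t**2 + 22*t + 28)/(t**3 - 2*t**2 - 11*t + 12) = -2/(t + 3) - 4/(t - 1) + 4/(t - 4): now ∫(4/(t - 4)) dt + ∫(-4/(t - 1)) dt + ∫(-2/(t + 3)) dt.
Step 2. Evaluate the standard form [assuming t > 1]: now -4*log(t - 1) + ∫(4/(t - 4)) dt + ∫(-2/(t + 3)) dt.
Step 3. Evaluate the standard form [assuming t > -3]: now -4*log(t - 1) - 2*log(t + 3) + ∫(4/(t - 4)) dt.
Step 4. Evaluate the standard form [assuming t > 4]: now 4*log(t - 4) - 4*log(t - 1) - 2*log(t + 3).
Answer: 4*log(t - 4) - 4*log(t - 1) - 2*log(t + 3).


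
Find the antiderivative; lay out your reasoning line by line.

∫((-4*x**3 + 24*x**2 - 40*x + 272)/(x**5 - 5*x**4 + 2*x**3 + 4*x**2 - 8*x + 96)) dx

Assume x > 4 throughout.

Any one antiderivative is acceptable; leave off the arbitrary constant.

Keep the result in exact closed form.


Step 1. Decompose ∫((-4*x**3 + 24*x**2 - 40*x + 272)/(x**5 - 5*x**4 + 2*x**3 + 4*x**2 - 8*x + 96)) dx by partial fractions, (-4*x**3 + 24*x**2 - 40*x + 272)/(x**5 - 5*x**4 + 2*x**3 + 4*x**2 - 8*x + 96) = 4/(x**2 + 4) + 2/(x + 2) - 4/(x - 3) + 2/(x - 4): now ∫(2/(x - 4)) dx + ∫(-4/(x - 3)) dx + ∫(2/(x + 2)) dx + ∫(4/(x**2 + 4)) dx.
Step 2. Evaluate the standard form [assuming x > 4]: now 2*log(x - 4) + ∫(-4/(x - 3)) dx + ∫(2/(x + 2)) dx + ∫(4/(x**2 + 4)) dx.
Step 3. Evaluate the standard form [assuming x > 3]: now 2*log(x - 4) - 4*log(x - 3) + ∫(2/(x + 2)) dx + ∫(4/(x**2 + 4)) dx.
Step 4. Evaluate the standard form [assuming x > -2]: now 2*log(x - 4) - 4*log(x - 3) + 2*log(x + 2) + ∫(4/(x**2 + 4)) dx.
Step 5. Evaluate the standard form: now 2*log(x - 4) - 4*log(x - 3) + 2*log(x + 2) + 2*atan(x/2).
Answer: 2*log(x - 4) - 4*log(x - 3) + 2*log(x + 2) + 2*atan(x/2).


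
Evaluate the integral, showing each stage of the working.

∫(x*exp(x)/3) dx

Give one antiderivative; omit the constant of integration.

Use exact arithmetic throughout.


Step 1. Integrate ∫(x*exp(x)/3) dx by parts with u = x, dv = (exp(x)/3) dx, so v = exp(x)/3: now x*exp(x)/3 + ∫(-exp(x)/3) dx.
Step 2. Evaluate the standard form: now x*exp(x)/3 - exp(x)/3.
Answer: x*exp(x)/3 - exp(x)/3.


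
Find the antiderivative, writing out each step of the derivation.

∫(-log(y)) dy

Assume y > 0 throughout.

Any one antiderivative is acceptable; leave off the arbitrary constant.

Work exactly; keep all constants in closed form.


Step 1. Integrate ∫(-log(y)) dy by parts with u = log(y), dv = (-1) dy, so v = -y [assuming y > 0]: now -y*log(y) + ∫(1) dy.
Step 2. Evaluate the standard form: now -y*log(y) + y.
Answer: -y*log(y) + y.


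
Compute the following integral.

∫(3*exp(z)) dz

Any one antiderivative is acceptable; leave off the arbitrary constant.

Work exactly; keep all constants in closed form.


Answer: 3*exp(z).


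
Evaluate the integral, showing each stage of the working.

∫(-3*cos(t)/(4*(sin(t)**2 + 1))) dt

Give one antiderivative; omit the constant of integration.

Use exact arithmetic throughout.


Step 1. Substitute u = sin(t), turning ∫(-3*cos(t)/(4*(sin(t)**2 + 1))) dt into ∫(-3/(4*(u**2 + 1))) du: now ∫(-3/(4*(u**2 + 1))) du.
Step 2. Evaluate the standard form: now -3*atan(u)/4.
Step 3. Substitute back u = sin(t): now -3*atan(sin(t))/4.
Answer: -3*atan(sin(t))/4.


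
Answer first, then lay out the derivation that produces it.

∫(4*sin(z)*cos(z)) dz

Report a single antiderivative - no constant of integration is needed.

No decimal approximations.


The answer is 2*sin(z)**2.
Step 1. Substitute u = sin(z), turning ∫(4*sin(z)*cos(z)) dz into ∫(4*u) du: now ∫(4*u) du.
Step 2. Evaluate the standard form: now 2*u**2.
Step 3. Substitute back u = sin(z): now 2*sin(z)**2.
Answer: 2*sin(z)**2.


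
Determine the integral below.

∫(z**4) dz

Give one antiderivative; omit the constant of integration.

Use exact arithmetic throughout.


Answer: z**5/5.


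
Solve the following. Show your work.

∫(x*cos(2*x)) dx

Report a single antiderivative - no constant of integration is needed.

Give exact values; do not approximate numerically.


Step 1. Integrate ∫(x*cos(2*x)) dx by parts with u = x, dv = (cos(2*x)) dx, so v = sin(2*x)/2: now x*sin(2*x)/2 + ∫(-sin(2*x)/2) dx.
Step 2. Evaluate the standard form: now x*sin(2*x)/2 + cos(2*x)/4.
Answer: x*sin(2*x)/2 + cos(2*x)/4.


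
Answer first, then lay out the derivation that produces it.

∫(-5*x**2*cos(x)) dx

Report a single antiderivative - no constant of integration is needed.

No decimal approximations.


The answer is -5*x**2*sin(x) - 10*x*cos(x) + 10*sin(x).
Step 1. Integrate ∫(-5*x**2*cos(x)) dx by parts with u = x**2, dv = (-5*cos(x)) dx, so v = -5*sin(x): now -5*x**2*sin(x) + ∫(10*x*sin(x)) dx.
Step 2. Integrate ∫(10*x*sin(x)) dx by parts with u = x, dv = (10*sin(x)) dx, so v = -10*cos(x): now -5*x**2*sin(x) - 10*x*cos(x) + ∫(10*cos(x)) dx.
Step 3. Evaluate the standard form: now -5*x**2*sin(x) - 10*x*cos(x) + 10*sin(x).
Answer: -5*x**2*sin(x) - 10*x*cos(x) + 10*sin(x).


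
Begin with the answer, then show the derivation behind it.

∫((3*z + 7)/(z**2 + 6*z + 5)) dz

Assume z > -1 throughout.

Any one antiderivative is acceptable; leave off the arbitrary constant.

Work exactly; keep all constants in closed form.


The answer is log(z + 1) + 2*log(z + 5).
Step 1. Decompose ∫((3*z + 7)/(z**2 + 6*z + 5)) dz by partial fractions, (3*z + 7)/(z**2 + 6*z + 5) = 2/(z + 5) + 1/(z + 1): now ∫(1/(z + 1)) dz + ∫(2/(z + 5)) dz.
Step 2. Evaluate the standard form [assuming z > -5]: now 2*log(z + 5) + ∫(1/(z + 1)) dz.
Step 3. Evaluate the standard form [assuming z > -1]: now log(z + 1) + 2*log(z + 5).
Answer: log(z + 1) + 2*log(z + 5).


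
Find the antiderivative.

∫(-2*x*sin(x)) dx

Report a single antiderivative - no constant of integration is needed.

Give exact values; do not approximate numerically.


Answer: 2*x*cos(x) - 2*sin(x).


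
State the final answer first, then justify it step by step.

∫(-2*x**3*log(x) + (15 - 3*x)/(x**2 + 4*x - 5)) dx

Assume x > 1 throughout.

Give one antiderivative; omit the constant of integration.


The answer is -x**4*log(x)/2 + x**4/8 + 2*log(x - 1) - 5*log(x + 5).
Step 1. Rewrite: now ∫(-2*x**3*log(x)) dx + ∫((15 - 3*x)/(x**2 + 4*x - 5)) dx.
Step 2. Integrate ∫(-2*x**3*log(x)) dx by parts with u = log(x), dv = (-2*x**3) dx, so v = -x**4/2 [assuming x > 0]: now -x**4*log(x)/2 + ∫(x**3/2) dx + ∫((15 - 3*x)/(x**2 + 4*x - 5)) dx.
Step 3. Evaluate the standard form: now -x**4*log(x)/2 + x**4/8 + ∫((15 - 3*x)/(x**2 + 4*x - 5)) dx.
Step 4. Decompose ∫((15 - 3*x)/(x**2 + 4*x - 5)) dx by partial fractions, (15 - 3*x)/(x**2 + 4*x - 5) = -5/(x + 5) + 2/(x - 1): now -x**4*log(x)/2 + x**4/8 + ∫(2/(x - 1)) dx + ∫(-5/(x + 5)) dx.
Step 5. Evaluate the standard form [assuming x > -5]: now -x**4*log(x)/2 + x**4/8 - 5*log(x + 5) + ∫(2/(x - 1)) dx.
Step 6. Evaluate the standard form [assuming x > 1]: now -x**4*log(x)/2 + x**4/8 + 2*log(x - 1) - 5*log(x + 5).
Answer: -x**4*log(x)/2 + x**4/8 + 2*log(x - 1) - 5*log(x + 5).


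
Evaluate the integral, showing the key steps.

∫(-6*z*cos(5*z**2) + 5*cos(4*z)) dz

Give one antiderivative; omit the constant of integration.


Step 1. Rewrite: now ∫(-6*z*cos(5*z**2)) dz + ∫(5*cos(4*z)) dz.
Step 2. Substitute u = z**2, turning ∫(-6*z*cos(5*z**2)) dz into ∫(-3*cos(5*u)) du: now ∫(-3*cos(5*u)) du + ∫(5*cos(4*z)) dz.
Step 3. Evaluate the standard form: now -3*sin(5*u)/5 + ∫(5*cos(4*z)) dz.
Step 4. Substitute back u = z**2: now -3*sin(5*z**2)/5 + ∫(5*cos(4*z)) dz.
Step 5. Evaluate the standard form: now 5*sin(4*z)/4 - 3*sin(5*z**2)/5.
Answer: 5*sin(4*z)/4 - 3*sin(5*z**2)/5.


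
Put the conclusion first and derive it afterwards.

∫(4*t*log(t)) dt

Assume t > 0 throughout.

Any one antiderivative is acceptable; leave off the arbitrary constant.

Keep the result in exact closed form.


The answer is 2*t**2*log(t) - t**2.
Step 1. Integrate ∫(4*t*log(t)) dt by parts with u = log(t), dv = (4*t) dt, so v = 2*t**2 [assuming t > 0]: now 2*t**2*log(t) + ∫(-2*t) dt.
Step 2. Evaluate the standard form: now 2*t**2*log(t) - t**2.
Answer: 2*t**2*log(t) - t**2.


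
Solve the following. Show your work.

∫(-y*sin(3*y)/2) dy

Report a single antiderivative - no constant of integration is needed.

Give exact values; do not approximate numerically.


Step 1. Integrate ∫(-y*sin(3*y)/2) dy by parts with u = y, dv = (-sin(3*y)/2) dy, so v = cos(3*y)/6: now y*cos(3*y)/6 + ∫(-cos(3*y)/6) dy.
Step 2. Evaluate the standard form: now y*cos(3*y)/6 - sin(3*y)/18.
Answer: y*cos(3*y)/6 - sin(3*y)/18.


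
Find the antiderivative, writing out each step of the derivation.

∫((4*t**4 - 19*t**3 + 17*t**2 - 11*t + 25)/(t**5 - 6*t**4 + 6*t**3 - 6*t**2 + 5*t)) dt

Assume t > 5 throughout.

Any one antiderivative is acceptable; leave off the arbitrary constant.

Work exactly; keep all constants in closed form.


Step 1. Decompose ∫((4*t**4 - 19*t**3 + 17*t**2 - 11*t + 25)/(t**5 - 6*t**4 + 6*t**3 - 6*t**2 + 5*t)) dt by partial fractions, (4*t**4 - 19*t**3 + 17*t**2 - 11*t + 25)/(t**5 - 6*t**4 + 6*t**3 - 6*t**2 + 5*t) = 2/(t**2 + 1) - 2/(t - 1) + 1/(t - 5) + 5/t: now ∫(5/t) dt + ∫(1/(t - 5)) dt + ∫(-2/(t - 1)) dt + ∫(2/(t**2 + 1)) dt.
Step 2. Evaluate the standard form [assuming t > 0]: now 5*log(t) + ∫(1/(t - 5)) dt + ∫(-2/(t - 1)) dt + ∫(2/(t**2 + 1)) dt.
Step 3. Evaluate the standard form [assuming t > 1]: now 5*log(t) - 2*log(t - 1) + ∫(1/(t - 5)) dt + ∫(2/(t**2 + 1)) dt.
Step 4. Evaluate the standard form [assuming t > 5]: now 5*log(t) + log(t - 5) - 2*log(t - 1) + ∫(2/(t**2 + 1)) dt.
Step 5. Evaluate the standard form: now 5*log(t) + log(t - 5) - 2*log(t - 1) + 2*atan(t).
Answer: 5*log(t) + log(t - 5) - 2*log(t - 1) + 2*atan(t).


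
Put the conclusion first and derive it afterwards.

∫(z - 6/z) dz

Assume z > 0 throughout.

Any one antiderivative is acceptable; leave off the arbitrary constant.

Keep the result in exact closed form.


The answer is z**2/2 - 6*log(z).
Step 1. Rewrite: now ∫(-6/z) dz + ∫(z) dz.
Step 2. Evaluate the standard form: now z**2/2 + ∫(-6/z) dz.
Step 3. Evaluate the standard form [assuming z > 0]: now z**2/2 - 6*log(z).
Answer: z**2/2 - 6*log(z).


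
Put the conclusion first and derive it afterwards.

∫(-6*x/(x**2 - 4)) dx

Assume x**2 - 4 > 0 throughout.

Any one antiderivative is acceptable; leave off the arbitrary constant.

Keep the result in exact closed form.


The answer is -3*log(x**2 - 4).
Step 1. Substitute u = x**2 - 4, turning ∫(-6*x/(x**2 - 4)) dx into ∫(-3/u) du: now ∫(-3/u) du.
Step 2. Evaluate the standard form [assuming u > 0]: now -3*log(u).
Step 3. Substitute back u = x**2 - 4: now -3*log(x**2 - 4).
Answer: -3*log(x**2 - 4).


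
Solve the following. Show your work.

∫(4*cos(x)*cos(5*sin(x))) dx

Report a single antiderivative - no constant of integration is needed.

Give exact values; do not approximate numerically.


Step 1. Substitute u = sin(x), turning ∫(4*cos(x)*cos(5*sin(x))) dx into ∫(4*cos(5*u)) du: now ∫(4*cos(5*u)) du.
Step 2. Evaluate the standard form: now 4*sin(5*u)/5.
Step 3. Substitute back u = sin(x): now 4*sin(5*sin(x))/5.
Answer: 4*sin(5*sin(x))/5.


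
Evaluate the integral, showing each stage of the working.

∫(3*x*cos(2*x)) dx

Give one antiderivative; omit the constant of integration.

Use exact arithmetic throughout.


Step 1. Integrate ∫(3*x*cos(2*x)) dx by parts with u = x, dv = (3*cos(2*x)) dx, so v = 3*sin(2*x)/2: now 3*x*sin(2*x)/2 + ∫(-3*sin(2*x)/2) dx.
Step 2. Evaluate the standard form: now 3*x*sin(2*x)/2 + 3*cos(2*x)/4.
Answer: 3*x*sin(2*x)/2 + 3*cos(2*x)/4.


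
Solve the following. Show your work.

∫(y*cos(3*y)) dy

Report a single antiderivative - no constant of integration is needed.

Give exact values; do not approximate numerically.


Step 1. Integrate ∫(y*cos(3*y)) dy by parts with u = y, dv = (cos(3*y)) dy, so v = sin(3*y)/3: now y*sin(3*y)/3 + ∫(-sin(3*y)/3) dy.
Step 2. Evaluate the standard form: now y*sin(3*y)/3 + cos(3*y)/9.
Answer: y*sin(3*y)/3 + cos(3*y)/9.


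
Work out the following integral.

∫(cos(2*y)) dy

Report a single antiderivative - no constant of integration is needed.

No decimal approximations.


Answer: sin(2*y)/2.


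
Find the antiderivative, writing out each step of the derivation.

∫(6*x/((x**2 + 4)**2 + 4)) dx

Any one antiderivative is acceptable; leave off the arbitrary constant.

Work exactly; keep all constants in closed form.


Step 1. Substitute u = x**2 + 4, turning ∫(6*x/((x**2 + 4)**2 + 4)) dx into ∫(3/(u**2 + 4)) du: now ∫(3/(u**2 + 4)) du.
Step 2. Evaluate the standard form: now 3*atan(u/2)/2.
Step 3. Substitute back u = x**2 + 4: now 3*atan(x**2/2 + 2)/2.
Answer: 3*atan(x**2/2 + 2)/2.


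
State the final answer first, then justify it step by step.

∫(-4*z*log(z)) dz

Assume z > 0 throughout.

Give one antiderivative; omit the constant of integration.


The answer is -2*z**2*log(z) + z**2.
Step 1. Integrate ∫(-4*z*log(z)) dz by parts with u = log(z), dv = (-4*z) dz, so v = -2*z**2 [assuming z > 0]: now -2*z**2*log(z) + ∫(2*z) dz.
Step 2. Evaluate the standard form: now -2*z**2*log(z) + z**2.
Answer: -2*z**2*log(z) + z**2.


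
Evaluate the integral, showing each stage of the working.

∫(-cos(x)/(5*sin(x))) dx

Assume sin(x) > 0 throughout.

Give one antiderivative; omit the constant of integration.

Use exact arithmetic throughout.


Step 1. Substitute u = sin(x), turning ∫(-cos(x)/(5*sin(x))) dx into ∫(-1/(5*u)) du: now ∫(-1/(5*u)) du.
Step 2. Evaluate the standard form [assuming u > 0]: now -log(u)/5.
Step 3. Substitute back u = sin(x): now -log(sin(x))/5.
Answer: -log(sin(x))/5.


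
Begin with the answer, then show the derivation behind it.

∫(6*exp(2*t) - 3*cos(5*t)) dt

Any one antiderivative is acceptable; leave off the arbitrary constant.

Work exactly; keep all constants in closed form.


The answer is 3*exp(2*t) - 3*sin(5*t)/5.
Step 1. Rewrite: now ∫(6*exp(2*t)) dt + ∫(-3*cos(5*t)) dt.
Step 2. Evaluate the standard form: now -3*sin(5*t)/5 + ∫(6*exp(2*t)) dt.
Step 3. Evaluate the standard form: now 3*exp(2*t) - 3*sin(5*t)/5.
Answer: 3*exp(2*t) - 3*sin(5*t)/5.


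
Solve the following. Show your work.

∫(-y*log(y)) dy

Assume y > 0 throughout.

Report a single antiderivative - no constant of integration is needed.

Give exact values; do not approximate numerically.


Step 1. Integrate ∫(-y*log(y)) dy by parts with u = log(y), dv = (-y) dy, so v = -y**2/2 [assuming y > 0]: now -y**2*log(y)/2 + ∫(y/2) dy.
Step 2. Evaluate the standard form: now -y**2*log(y)/2 + y**2/4.
Answer: -y**2*log(y)/2 + y**2/4.


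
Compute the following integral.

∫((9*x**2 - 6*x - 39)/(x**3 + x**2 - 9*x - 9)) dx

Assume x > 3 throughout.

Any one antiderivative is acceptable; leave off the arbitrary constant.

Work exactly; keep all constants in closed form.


Answer: log(x - 3) + 3*log(x + 1) + 5*log(x + 3).


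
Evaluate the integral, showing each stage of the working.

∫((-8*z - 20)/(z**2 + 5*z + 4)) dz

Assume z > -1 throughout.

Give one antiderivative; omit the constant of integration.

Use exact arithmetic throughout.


Step 1. Decompose ∫((-8*z - 20)/(z**2 + 5*z + 4)) dz by partial fractions, (-8*z - 20)/(z**2 + 5*z + 4) = -4/(z + 4) - 4/(z + 1): now ∫(-4/(z + 1)) dz + ∫(-4/(z + 4)) dz.
Step 2. Evaluate the standard form [assuming z > -4]: now -4*log(z + 4) + ∫(-4/(z + 1)) dz.
Step 3. Evaluate the standard form [assuming z > -1]: now -4*log(z + 1) - 4*log(z + 4).
Answer: -4*log(z + 1) - 4*log(z + 4).


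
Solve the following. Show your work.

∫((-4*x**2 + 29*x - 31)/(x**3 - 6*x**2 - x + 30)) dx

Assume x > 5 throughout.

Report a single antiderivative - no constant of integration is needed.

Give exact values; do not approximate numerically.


Step 1. Decompose ∫((-4*x**2 + 29*x - 31)/(x**3 - 6*x**2 - x + 30)) dx by partial fractions, (-4*x**2 + 29*x - 31)/(x**3 - 6*x**2 - x + 30) = -3/(x + 2) - 2/(x - 3) + 1/(x - 5): now ∫(1/(x - 5)) dx + ∫(-2/(x - 3)) dx + ∫(-3/(x + 2)) dx.
Step 2. Evaluate the standard form [assuming x > -2]: now -3*log(x + 2) + ∫(1/(x - 5)) dx + ∫(-2/(x - 3)) dx.
Step 3. Evaluate the standard form [assuming x > 5]: now log(x - 5) - 3*log(x + 2) + ∫(-2/(x - 3)) dx.
Step 4. Evaluate the standard form [assuming x > 3]: now log(x - 5) - 2*log(x - 3) - 3*log(x + 2).
Answer: log(x - 5) - 2*log(x - 3) - 3*log(x + 2).


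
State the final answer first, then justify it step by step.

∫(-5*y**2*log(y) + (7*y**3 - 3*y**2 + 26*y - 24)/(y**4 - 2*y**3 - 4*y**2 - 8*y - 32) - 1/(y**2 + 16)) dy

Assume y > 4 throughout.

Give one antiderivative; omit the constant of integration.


The answer is -5*y**3*log(y)/3 + 5*y**3/9 + 4*log(y - 4) + 3*log(y + 2) - atan(y/4)/4 + atan(y/2)/2.
Step 1. Rewrite: now ∫(-5*y**2*log(y)) dy + ∫((7*y**3 - 3*y**2 + 26*y - 24)/(y**4 - 2*y**3 - 4*y**2 - 8*y - 32)) dy + ∫(-1/(y**2 + 16)) dy.
Step 2. Evaluate the standard form: now -atan(y/4)/4 + ∫(-5*y**2*log(y)) dy + ∫((7*y**3 - 3*y**2 + 26*y - 24)/(y**4 - 2*y**3 - 4*y**2 - 8*y - 32)) dy.
Step 3. Decompose ∫((7*y**3 - 3*y**2 + 26*y - 24)/(y**4 - 2*y**3 - 4*y**2 - 8*y - 32)) dy by partial fractions, (7*y**3 - 3*y**2 + 26*y - 24)/(y**4 - 2*y**3 - 4*y**2 - 8*y - 32) = 1/(y**2 + 4) + 3/(y + 2) + 4/(y - 4): now -atan(y/4)/4 + ∫(-5*y**2*log(y)) dy + ∫(4/(y - 4)) dy + ∫(3/(y + 2)) dy + ∫(1/(y**2 + 4)) dy.
Step 4. Evaluate the standard form [assuming y > -2]: now 3*log(y + 2) - atan(y/4)/4 + ∫(-5*y**2*log(y)) dy + ∫(4/(y - 4)) dy + ∫(1/(y**2 + 4)) dy.
Step 5. Evaluate the standard form [assuming y > 4]: now 4*log(y - 4) + 3*log(y + 2) - atan(y/4)/4 + ∫(-5*y**2*log(y)) dy + ∫(1/(y**2 + 4)) dy.
Step 6. Evaluate the standard form: now 4*log(y - 4) + 3*log(y + 2) - atan(y/4)/4 + atan(y/2)/2 + ∫(-5*y**2*log(y)) dy.
Step 7. Integrate ∫(-5*y**2*log(y)) dy by parts with u = log(y), dv = (-5*y**2) dy, so v = -5*y**3/3 [assuming y > 0]: now -5*y**3*log(y)/3 + 4*log(y - 4) + 3*log(y + 2) - atan(y/4)/4 + atan(y/2)/2 + ∫(5*y**2/3) dy.
Step 8. Evaluate the standard form: now -5*y**3*log(y)/3 + 5*y**3/9 + 4*log(y - 4) + 3*log(y + 2) - atan(y/4)/4 + atan(y/2)/2.
Answer: -5*y**3*log(y)/3 + 5*y**3/9 + 4*log(y - 4) + 3*log(y + 2) - atan(y/4)/4 + atan(y/2)/2.


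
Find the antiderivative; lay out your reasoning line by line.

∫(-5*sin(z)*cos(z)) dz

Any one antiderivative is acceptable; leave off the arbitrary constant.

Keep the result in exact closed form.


Step 1. Substitute u = sin(z), turning ∫(-5*sin(z)*cos(z)) dz into ∫(-5*u) du: now ∫(-5*u) du.
Step 2. Evaluate the standard form: now -5*u**2/2.
Step 3. Substitute back u = sin(z): now -5*sin(z)**2/2.
Answer: -5*sin(z)**2/2.


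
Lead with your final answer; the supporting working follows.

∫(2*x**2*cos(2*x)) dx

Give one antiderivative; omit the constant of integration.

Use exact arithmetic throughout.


The answer is x**2*sin(2*x) + x*cos(2*x) - sin(2*x)/2.
Step 1. Integrate ∫(2*x**2*cos(2*x)) dx by parts with u = x**2, dv = (2*cos(2*x)) dx, so v = sin(2*x): now x**2*sin(2*x) + ∫(-2*x*sin(2*x)) dx.
Step 2. Integrate ∫(-2*x*sin(2*x)) dx by parts with u = x, dv = (-2*sin(2*x)) dx, so v = cos(2*x): now x**2*sin(2*x) + x*cos(2*x) + ∫(-cos(2*x)) dx.
Step 3. Evaluate the standard form: now x**2*sin(2*x) + x*cos(2*x) - sin(2*x)/2.
Answer: x**2*sin(2*x) + x*cos(2*x) - sin(2*x)/2.


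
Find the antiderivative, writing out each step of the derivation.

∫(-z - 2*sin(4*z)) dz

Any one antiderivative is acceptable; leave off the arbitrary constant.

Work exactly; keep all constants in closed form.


Step 1. Rewrite: now ∫(-z) dz + ∫(-2*sin(4*z)) dz.
Step 2. Evaluate the standard form: now cos(4*z)/2 + ∫(-z) dz.
Step 3. Evaluate the standard form: now -z**2/2 + cos(4*z)/2.
Answer: -z**2/2 + cos(4*z)/2.


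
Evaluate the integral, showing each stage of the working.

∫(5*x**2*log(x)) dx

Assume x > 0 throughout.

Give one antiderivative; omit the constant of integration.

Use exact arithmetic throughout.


Step 1. Integrate ∫(5*x**2*log(x)) dx by parts with u = log(x), dv = (5*x**2) dx, so v = 5*x**3/3 [assuming x > 0]: now 5*x**3*log(x)/3 + ∫(-5*x**2/3) dx.
Step 2. Evaluate the standard form: now 5*x**3*log(x)/3 - 5*x**3/9.
Answer: 5*x**3*log(x)/3 - 5*x**3/9.


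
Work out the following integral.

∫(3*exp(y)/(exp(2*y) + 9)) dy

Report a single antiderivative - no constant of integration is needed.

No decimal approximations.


Answer: atan(exp(y)/3).


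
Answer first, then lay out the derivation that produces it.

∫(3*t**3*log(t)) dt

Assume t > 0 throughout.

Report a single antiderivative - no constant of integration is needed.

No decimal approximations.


The answer is 3*t**4*log(t)/4 - 3*t**4/16.
Step 1. Integrate ∫(3*t**3*log(t)) dt by parts with u = log(t), dv = (3*t**3) dt, so v = 3*t**4/4 [assuming t > 0]: now 3*t**4*log(t)/4 + ∫(-3*t**3/4) dt.
Step 2. Evaluate the standard form: now 3*t**4*log(t)/4 - 3*t**4/16.
Answer: 3*t**4*log(t)/4 - 3*t**4/16.


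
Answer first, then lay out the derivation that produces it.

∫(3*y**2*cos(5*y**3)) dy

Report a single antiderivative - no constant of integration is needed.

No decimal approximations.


The answer is sin(5*y**3)/5.
Step 1. Substitute u = y**3, turning ∫(3*y**2*cos(5*y**3)) dy into ∫(cos(5*u)) du: now ∫(cos(5*u)) du.
Step 2. Evaluate the standard form: now sin(5*u)/5.
Step 3. Substitute back u = y**3: now sin(5*y**3)/5.
Answer: sin(5*y**3)/5.


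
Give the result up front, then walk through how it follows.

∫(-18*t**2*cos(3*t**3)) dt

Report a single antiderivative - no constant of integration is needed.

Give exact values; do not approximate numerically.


The answer is -2*sin(3*t**3).
Step 1. Substitute u = t**3, turning ∫(-18*t**2*cos(3*t**3)) dt into ∫(-6*cos(3*u)) du: now ∫(-6*cos(3*u)) du.
Step 2. Evaluate the standard form: now -2*sin(3*u).
Step 3. Substitute back u = t**3: now -2*sin(3*t**3).
Answer: -2*sin(3*t**3).


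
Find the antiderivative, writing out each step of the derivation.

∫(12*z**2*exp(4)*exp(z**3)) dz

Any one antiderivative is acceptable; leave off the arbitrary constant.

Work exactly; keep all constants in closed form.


Step 1. Substitute u = z**3 + 4, turning ∫(12*z**2*exp(4)*exp(z**3)) dz into ∫(4*exp(u)) du: now ∫(4*exp(u)) du.
Step 2. Evaluate the standard form: now 4*exp(u).
Step 3. Substitute back u = z**3 + 4: now 4*exp(z**3 + 4).
Answer: 4*exp(z**3 + 4).


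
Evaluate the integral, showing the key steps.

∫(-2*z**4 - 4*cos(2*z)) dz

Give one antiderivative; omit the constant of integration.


Step 1. Rewrite: now ∫(-2*z**4) dz + ∫(-4*cos(2*z)) dz.
Step 2. Evaluate the standard form: now -2*sin(2*z) + ∫(-2*z**4) dz.
Step 3. Evaluate the standard form: now -2*z**5/5 - 2*sin(2*z).
Answer: -2*z**5/5 - 2*sin(2*z).


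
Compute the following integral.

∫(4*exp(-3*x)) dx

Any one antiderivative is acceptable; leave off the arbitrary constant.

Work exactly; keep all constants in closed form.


Answer: -4*exp(-3*x)/3.


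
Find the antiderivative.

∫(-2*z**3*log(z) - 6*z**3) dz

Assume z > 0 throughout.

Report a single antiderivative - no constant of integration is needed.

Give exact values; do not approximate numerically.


Answer: -z**4*log(z)/2 - 11*z**4/8.


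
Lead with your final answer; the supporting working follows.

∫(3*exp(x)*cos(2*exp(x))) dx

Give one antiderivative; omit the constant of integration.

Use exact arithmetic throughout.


The answer is 3*sin(2*exp(x))/2.
Step 1. Substitute u = exp(x), turning ∫(3*exp(x)*cos(2*exp(x))) dx into ∫(3*cos(2*u)) du: now ∫(3*cos(2*u)) du.
Step 2. Evaluate the standard form: now 3*sin(2*u)/2.
Step 3. Substitute back u = exp(x): now 3*sin(2*exp(x))/2.
Answer: 3*sin(2*exp(x))/2.


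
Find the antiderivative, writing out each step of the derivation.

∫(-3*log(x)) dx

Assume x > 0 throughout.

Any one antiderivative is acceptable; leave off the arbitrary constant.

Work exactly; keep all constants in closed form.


Step 1. Integrate ∫(-3*log(x)) dx by parts with u = log(x), dv = (-3) dx, so v = -3*x [assuming x > 0]: now -3*x*log(x) + ∫(3) dx.
Step 2. Evaluate the standard form: now -3*x*log(x) + 3*x.
Answer: -3*x*log(x) + 3*x.


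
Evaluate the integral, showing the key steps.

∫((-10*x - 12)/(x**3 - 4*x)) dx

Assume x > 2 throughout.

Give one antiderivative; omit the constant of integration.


Step 1. Decompose ∫((-10*x - 12)/(x**3 - 4*x)) dx by partial fractions, (-10*x - 12)/(x**3 - 4*x) = 1/(x + 2) - 4/(x - 2) + 3/x: now ∫(3/x) dx + ∫(-4/(x - 2)) dx + ∫(1/(x + 2)) dx.
Step 2. Evaluate the standard form [assuming x > 0]: now 3*log(x) + ∫(-4/(x - 2)) dx + ∫(1/(x + 2)) dx.
Step 3. Evaluate the standard form [assuming x > 2]: now 3*log(x) - 4*log(x - 2) + ∫(1/(x + 2)) dx.
Step 4. Evaluate the standard form [assuming x > -2]: now 3*log(x) - 4*log(x - 2) + log(x + 2).
Answer: 3*log(x) - 4*log(x - 2) + log(x + 2).


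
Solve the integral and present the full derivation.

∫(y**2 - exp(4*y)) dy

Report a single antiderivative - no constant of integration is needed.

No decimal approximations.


Step 1. Rewrite: now ∫(y**2) dy + ∫(-exp(4*y)) dy.
Step 2. Evaluate the standard form: now y**3/3 + ∫(-exp(4*y)) dy.
Step 3. Evaluate the standard form: now y**3/3 - exp(4*y)/4.
Answer: y**3/3 - exp(4*y)/4.


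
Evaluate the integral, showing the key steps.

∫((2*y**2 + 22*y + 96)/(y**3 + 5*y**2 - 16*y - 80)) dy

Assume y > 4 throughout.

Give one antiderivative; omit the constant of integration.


Step 1. Decompose ∫((2*y**2 + 22*y + 96)/(y**3 + 5*y**2 - 16*y - 80)) dy by partial fractions, (2*y**2 + 22*y + 96)/(y**3 + 5*y**2 - 16*y - 80) = 4/(y + 5) - 5/(y + 4) + 3/(y - 4): now ∫(3/(y - 4)) dy + ∫(-5/(y + 4)) dy + ∫(4/(y + 5)) dy.
Step 2. Evaluate the standard form [assuming y > 4]: now 3*log(y - 4) + ∫(-5/(y + 4)) dy + ∫(4/(y + 5)) dy.
Step 3. Evaluate the standard form [assuming y > -5]: now 3*log(y - 4) + 4*log(y + 5) + ∫(-5/(y + 4)) dy.
Step 4. Evaluate the standard form [assuming y > -4]: now 3*log(y - 4) - 5*log(y + 4) + 4*log(y + 5).
Answer: 3*log(y - 4) - 5*log(y + 4) + 4*log(y + 5).


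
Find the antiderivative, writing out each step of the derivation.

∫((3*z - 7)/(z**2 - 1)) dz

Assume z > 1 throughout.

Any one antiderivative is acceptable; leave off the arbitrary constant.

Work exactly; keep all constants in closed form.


Step 1. Decompose ∫((3*z - 7)/(z**2 - 1)) dz by partial fractions, (3*z - 7)/(z**2 - 1) = 5/(z + 1) - 2/(z - 1): now ∫(-2/(z - 1)) dz + ∫(5/(z + 1)) dz.
Step 2. Evaluate the standard form [assuming z > -1]: now 5*log(z + 1) + ∫(-2/(z - 1)) dz.
Step 3. Evaluate the standard form [assuming z > 1]: now -2*log(z - 1) + 5*log(z + 1).
Answer: -2*log(z - 1) + 5*log(z + 1).


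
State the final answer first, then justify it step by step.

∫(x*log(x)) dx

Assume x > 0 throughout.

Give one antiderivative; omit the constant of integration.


The answer is x**2*log(x)/2 - x**2/4.
Step 1. Integrate ∫(x*log(x)) dx by parts with u = log(x), dv = (x) dx, so v = x**2/2 [assuming x > 0]: now x**2*log(x)/2 + ∫(-x/2) dx.
Step 2. Evaluate the standard form: now x**2*log(x)/2 - x**2/4.
Answer: x**2*log(x)/2 - x**2/4.


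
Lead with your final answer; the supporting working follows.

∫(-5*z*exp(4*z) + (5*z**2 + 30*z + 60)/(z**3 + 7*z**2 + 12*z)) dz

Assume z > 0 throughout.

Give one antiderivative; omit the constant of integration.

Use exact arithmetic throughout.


The answer is -5*z*exp(4*z)/4 + 5*exp(4*z)/16 + 5*log(z) - 5*log(z + 3) + 5*log(z + 4).
Step 1. Rewrite: now ∫(-5*z*exp(4*z)) dz + ∫((5*z**2 + 30*z + 60)/(z**3 + 7*z**2 + 12*z)) dz.
Step 2. Decompose ∫((5*z**2 + 30*z + 60)/(z**3 + 7*z**2 + 12*z)) dz by partial fractions, (5*z**2 + 30*z + 60)/(z**3 + 7*z**2 + 12*z) = 5/(z + 4) - 5/(z + 3) + 5/z: now ∫(5/z) dz + ∫(-5*z*exp(4*z)) dz + ∫(-5/(z + 3)) dz + ∫(5/(z + 4)) dz.
Step 3. Evaluate the standard form [assuming z > -4]: now 5*log(z + 4) + ∫(5/z) dz + ∫(-5*z*exp(4*z)) dz + ∫(-5/(z + 3)) dz.
Step 4. Evaluate the standard form [assuming z > -3]: now -5*log(z + 3) + 5*log(z + 4) + ∫(5/z) dz + ∫(-5*z*exp(4*z)) dz.
Step 5. Evaluate the standard form [assuming z > 0]: now 5*log(z) - 5*log(z + 3) + 5*log(z + 4) + ∫(-5*z*exp(4*z)) dz.
Step 6. Integrate ∫(-5*z*exp(4*z)) dz by parts with u = z, dv = (-5*exp(4*z)) dz, so v = -5*exp(4*z)/4: now -5*z*exp(4*z)/4 + 5*log(z) - 5*log(z + 3) + 5*log(z + 4) + ∫(5*exp(4*z)/4) dz.
Step 7. Evaluate the standard form: now -5*z*exp(4*z)/4 + 5*exp(4*z)/16 + 5*log(z) - 5*log(z + 3) + 5*log(z + 4).
Answer: -5*z*exp(4*z)/4 + 5*exp(4*z)/16 + 5*log(z) - 5*log(z + 3) + 5*log(z + 4).
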